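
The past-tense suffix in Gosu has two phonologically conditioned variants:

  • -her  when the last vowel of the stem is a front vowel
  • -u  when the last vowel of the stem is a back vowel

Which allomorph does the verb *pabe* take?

-her

*pabe*: last vowel = /e/, a front vowel → -her.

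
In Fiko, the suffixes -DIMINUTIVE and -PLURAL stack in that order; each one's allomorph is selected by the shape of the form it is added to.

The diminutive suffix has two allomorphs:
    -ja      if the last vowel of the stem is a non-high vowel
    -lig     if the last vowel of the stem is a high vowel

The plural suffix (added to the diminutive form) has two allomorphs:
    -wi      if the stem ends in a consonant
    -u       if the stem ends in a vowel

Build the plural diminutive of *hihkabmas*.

*hihkabmas* — last vowel /a/ (a non-high vowel) → -ja → *hihkabmasja*.
Since the final sound of the diminutive form *hihkabmasja* is /a/ (a vowel), it takes -u, giving *hihkabmasjau*.

hihkabmasjau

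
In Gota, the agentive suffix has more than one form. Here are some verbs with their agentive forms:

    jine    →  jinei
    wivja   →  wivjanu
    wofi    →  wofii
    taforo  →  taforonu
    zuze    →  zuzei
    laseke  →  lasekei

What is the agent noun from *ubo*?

The pattern is front/back vowel harmony: -i when the last vowel of the stem is a front vowel (*jine*, *wofi*, *zuze*, *laseke*); -nu when the last vowel of the stem is a back vowel (*wivja*, *taforo*).
Since the last vowel of *ubo* is /o/ (a back vowel), it takes -nu, giving *ubonu*.

ubonu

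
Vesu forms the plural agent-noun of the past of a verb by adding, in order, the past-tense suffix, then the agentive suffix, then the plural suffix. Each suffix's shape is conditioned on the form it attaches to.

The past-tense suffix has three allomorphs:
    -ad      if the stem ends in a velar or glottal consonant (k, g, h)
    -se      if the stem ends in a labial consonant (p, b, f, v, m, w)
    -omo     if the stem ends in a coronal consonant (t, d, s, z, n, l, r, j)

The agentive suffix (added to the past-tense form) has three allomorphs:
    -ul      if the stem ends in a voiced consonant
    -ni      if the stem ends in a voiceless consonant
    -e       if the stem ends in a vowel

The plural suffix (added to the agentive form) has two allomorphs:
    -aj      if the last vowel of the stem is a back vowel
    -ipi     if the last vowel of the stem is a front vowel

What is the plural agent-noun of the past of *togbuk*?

togbukadulaj

Since the final consonant of *togbuk* is /k/ (velar/glottal), it takes -ad, giving *togbukad*.
The past-tense form *togbukad*: final sound = /d/, a voiced consonant → -ul → *togbukadul*.
Since the last vowel of the agentive form *togbukadul* is /u/ (a back vowel), it takes -aj, giving *togbukadulaj*.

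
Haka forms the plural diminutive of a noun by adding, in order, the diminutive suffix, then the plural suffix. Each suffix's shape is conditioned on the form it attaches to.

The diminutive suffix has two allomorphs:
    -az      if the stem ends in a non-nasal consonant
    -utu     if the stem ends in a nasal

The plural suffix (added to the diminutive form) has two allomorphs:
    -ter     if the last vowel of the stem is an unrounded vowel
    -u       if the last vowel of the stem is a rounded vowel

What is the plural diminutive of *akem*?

akemutuu

The final consonant of *akem* is /m/, which is a nasal, so the diminutive suffix is -utu, giving *akemutu*.
The diminutive form *akemutu* — last vowel /u/ (a rounded vowel) → -u → *akemutuu*.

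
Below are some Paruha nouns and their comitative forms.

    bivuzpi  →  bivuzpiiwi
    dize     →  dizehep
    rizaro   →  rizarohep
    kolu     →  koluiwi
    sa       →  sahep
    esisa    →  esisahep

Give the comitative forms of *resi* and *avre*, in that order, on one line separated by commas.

resiiwi, avrehep

The alternation tracks the last vowel of the stem — -iwi when the last vowel of the stem is a high vowel (*bivuzpi*, *kolu*); -hep when the last vowel of the stem is a non-high vowel (*dize*, *rizaro*, *sa*, *esisa*).
*resi* — last vowel /i/ (a high vowel) → -iwi → *resiiwi*.
*avre* — last vowel /e/ (a non-high vowel) → -hep → *avrehep*.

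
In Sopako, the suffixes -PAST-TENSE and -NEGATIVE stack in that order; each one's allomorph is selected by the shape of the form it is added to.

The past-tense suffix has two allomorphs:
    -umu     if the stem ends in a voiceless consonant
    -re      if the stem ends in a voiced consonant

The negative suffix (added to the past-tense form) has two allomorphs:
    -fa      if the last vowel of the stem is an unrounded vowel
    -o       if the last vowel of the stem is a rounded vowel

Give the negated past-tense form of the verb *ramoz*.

The final consonant of *ramoz* is /z/, which is voiced, so the past-tense suffix is -re, giving *ramozre*.
The last vowel of the past-tense form *ramozre* is /e/, which is an unrounded vowel, so the negative suffix is -fa, giving *ramozrefa*.

ramozrefa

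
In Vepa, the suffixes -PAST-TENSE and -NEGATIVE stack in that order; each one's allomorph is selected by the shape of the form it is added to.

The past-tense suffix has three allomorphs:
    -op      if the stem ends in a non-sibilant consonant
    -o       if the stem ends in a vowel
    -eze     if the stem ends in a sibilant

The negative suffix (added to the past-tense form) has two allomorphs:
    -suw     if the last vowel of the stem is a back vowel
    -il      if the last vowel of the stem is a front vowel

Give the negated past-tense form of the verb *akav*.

akavopsuw

The final sound of *akav* is /v/, which is a non-sibilant consonant, so the past-tense suffix is -op, giving *akavop*.
The last vowel of the past-tense form *akavop* is /o/, which is a back vowel, so the negative suffix is -suw, giving *akavopsuw*.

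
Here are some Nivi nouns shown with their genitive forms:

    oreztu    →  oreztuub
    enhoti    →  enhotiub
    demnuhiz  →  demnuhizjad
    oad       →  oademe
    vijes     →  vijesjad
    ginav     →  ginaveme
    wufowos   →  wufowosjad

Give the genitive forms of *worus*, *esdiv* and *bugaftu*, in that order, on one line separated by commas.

Looking at the final sound of each stem: -jad when the stem ends in a sibilant (*demnuhiz*, *vijes*, *wufowos*); -eme when the stem ends in a non-sibilant consonant (*oad*, *ginav*); -ub when the stem ends in a vowel (*oreztu*, *enhoti*).
The final sound of *worus* is /s/, which is a sibilant, so the suffix is -jad, giving *worusjad*.
*esdiv*: final sound = /v/, a non-sibilant consonant → -eme → *esdiveme*.
The final sound of *bugaftu* is /u/, which is a vowel, so the suffix is -ub, giving *bugaftuub*.

worusjad, esdiveme, bugaftuub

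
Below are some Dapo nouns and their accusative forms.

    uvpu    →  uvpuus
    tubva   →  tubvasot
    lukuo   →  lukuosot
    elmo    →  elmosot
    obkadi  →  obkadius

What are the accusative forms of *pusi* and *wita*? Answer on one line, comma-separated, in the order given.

Looking at the last vowel of each stem: -us when the last vowel of the stem is a high vowel (*uvpu*, *obkadi*); -sot when the last vowel of the stem is a non-high vowel (*tubva*, *lukuo*, *elmo*).
*pusi*: last vowel = /i/, a high vowel → -us → *pusius*.
*wita*: last vowel = /a/, a non-high vowel → -sot → *witasot*.

pusius, witasot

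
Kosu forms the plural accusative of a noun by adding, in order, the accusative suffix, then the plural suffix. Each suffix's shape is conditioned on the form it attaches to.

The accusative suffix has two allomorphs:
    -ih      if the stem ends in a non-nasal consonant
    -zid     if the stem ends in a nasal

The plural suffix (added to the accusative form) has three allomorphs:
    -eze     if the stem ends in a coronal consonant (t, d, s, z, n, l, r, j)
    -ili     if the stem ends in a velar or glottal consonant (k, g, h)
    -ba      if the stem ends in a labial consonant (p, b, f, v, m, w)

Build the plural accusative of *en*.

*en*: final consonant = /n/, a nasal → -zid → *enzid*.
The accusative form *enzid* — final consonant /d/ (coronal) → -eze → *enzideze*.

enzideze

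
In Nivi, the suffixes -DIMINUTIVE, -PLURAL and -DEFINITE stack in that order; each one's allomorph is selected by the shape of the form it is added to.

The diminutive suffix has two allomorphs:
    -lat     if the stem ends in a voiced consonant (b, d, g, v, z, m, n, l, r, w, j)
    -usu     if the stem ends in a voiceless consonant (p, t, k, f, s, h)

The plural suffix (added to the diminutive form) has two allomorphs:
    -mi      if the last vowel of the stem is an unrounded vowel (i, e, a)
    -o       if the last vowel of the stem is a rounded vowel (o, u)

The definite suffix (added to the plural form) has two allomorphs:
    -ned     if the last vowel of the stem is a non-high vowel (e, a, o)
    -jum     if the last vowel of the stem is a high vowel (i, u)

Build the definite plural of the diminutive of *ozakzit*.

Since the final consonant of *ozakzit* is /t/ (voiceless), it takes -usu, giving *ozakzitusu*.
The diminutive form *ozakzitusu*: last vowel = /u/, a rounded vowel → -o → *ozakzitusuo*.
The plural form *ozakzitusuo*: last vowel = /o/, a non-high vowel → -ned → *ozakzitusuoned*.

ozakzitusuoned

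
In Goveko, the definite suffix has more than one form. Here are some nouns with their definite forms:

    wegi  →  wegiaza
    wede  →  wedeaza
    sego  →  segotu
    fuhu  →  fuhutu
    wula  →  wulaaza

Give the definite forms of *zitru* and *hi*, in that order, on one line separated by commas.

The suffix is conditioned by the last vowel: -tu when the last vowel of the stem is a rounded vowel (*sego*, *fuhu*); -aza when the last vowel of the stem is an unrounded vowel (*wegi*, *wede*, *wula*).
*zitru* — last vowel /u/ (a rounded vowel) → -tu → *zitrutu*.
*hi*: last vowel = /i/, an unrounded vowel → -aza → *hiaza*.

zitrutu, hiaza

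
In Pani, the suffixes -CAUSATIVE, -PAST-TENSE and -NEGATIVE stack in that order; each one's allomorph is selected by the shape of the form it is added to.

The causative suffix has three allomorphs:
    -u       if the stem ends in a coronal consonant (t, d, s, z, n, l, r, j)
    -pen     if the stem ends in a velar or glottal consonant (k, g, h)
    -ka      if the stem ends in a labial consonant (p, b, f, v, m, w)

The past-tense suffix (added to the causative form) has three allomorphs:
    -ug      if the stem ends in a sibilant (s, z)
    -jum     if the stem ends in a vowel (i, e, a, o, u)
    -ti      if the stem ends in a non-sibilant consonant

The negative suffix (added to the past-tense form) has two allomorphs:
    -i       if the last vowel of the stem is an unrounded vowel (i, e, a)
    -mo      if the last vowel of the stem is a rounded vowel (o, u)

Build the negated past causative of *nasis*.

*nasis*: final consonant = /s/, coronal → -u → *nasisu*.
Since the final sound of the causative form *nasisu* is /u/ (a vowel), it takes -jum, giving *nasisujum*.
The past-tense form *nasisujum* — last vowel /u/ (a rounded vowel) → -mo → *nasisujummo*.

nasisujummo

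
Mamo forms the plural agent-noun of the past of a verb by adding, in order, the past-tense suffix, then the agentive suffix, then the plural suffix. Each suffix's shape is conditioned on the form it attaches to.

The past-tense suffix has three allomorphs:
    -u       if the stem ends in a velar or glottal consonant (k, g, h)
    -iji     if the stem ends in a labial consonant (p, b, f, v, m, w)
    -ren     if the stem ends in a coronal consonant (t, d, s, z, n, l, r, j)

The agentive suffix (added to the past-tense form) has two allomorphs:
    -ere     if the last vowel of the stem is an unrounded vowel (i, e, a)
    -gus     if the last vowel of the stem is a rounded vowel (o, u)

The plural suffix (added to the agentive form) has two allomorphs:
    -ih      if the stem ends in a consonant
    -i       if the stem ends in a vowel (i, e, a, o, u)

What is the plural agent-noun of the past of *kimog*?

kimogugusih

*kimog*: final consonant = /g/, velar/glottal → -u → *kimogu*.
Since the last vowel of the past-tense form *kimogu* is /u/ (a rounded vowel), it takes -gus, giving *kimogugus*.
The final sound of the agentive form *kimogugus* is /s/, which is a consonant, so the plural suffix is -ih, giving *kimogugusih*.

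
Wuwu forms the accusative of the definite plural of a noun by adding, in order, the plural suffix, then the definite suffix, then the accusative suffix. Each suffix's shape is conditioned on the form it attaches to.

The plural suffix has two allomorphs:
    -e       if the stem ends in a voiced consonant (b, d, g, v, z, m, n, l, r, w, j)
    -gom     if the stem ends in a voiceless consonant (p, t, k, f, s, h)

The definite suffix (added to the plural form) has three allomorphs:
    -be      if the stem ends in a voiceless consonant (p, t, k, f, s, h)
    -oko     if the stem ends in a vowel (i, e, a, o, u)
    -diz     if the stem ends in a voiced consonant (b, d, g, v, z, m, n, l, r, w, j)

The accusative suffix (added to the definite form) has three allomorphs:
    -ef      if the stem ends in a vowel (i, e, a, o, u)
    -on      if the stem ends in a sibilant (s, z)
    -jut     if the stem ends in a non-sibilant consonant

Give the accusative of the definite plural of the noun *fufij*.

*fufij* — final consonant /j/ (voiced) → -e → *fufije*.
The plural form *fufije* — final sound /e/ (a vowel) → -oko → *fufijeoko*.
Since the final sound of the definite form *fufijeoko* is /o/ (a vowel), it takes -ef, giving *fufijeokoef*.

fufijeokoef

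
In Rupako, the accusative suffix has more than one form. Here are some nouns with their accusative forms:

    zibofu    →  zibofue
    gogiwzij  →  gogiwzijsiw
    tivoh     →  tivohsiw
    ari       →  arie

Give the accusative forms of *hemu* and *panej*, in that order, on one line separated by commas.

hemue, panejsiw

The alternation tracks the final sound of the stem — -siw when the stem ends in a consonant (*gogiwzij*, *tivoh*); -e when the stem ends in a vowel (*zibofu*, *ari*).
The final sound of *hemu* is /u/, which is a vowel, so the suffix is -e, giving *hemue*.
The final sound of *panej* is /j/, which is a consonant, so the suffix is -siw, giving *panejsiw*.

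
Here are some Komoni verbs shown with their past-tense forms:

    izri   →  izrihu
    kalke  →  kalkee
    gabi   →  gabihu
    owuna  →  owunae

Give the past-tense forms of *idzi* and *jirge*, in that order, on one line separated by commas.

The pattern is height harmony: -hu when the last vowel of the stem is a high vowel (*izri*, *gabi*); -e when the last vowel of the stem is a non-high vowel (*kalke*, *owuna*).
Since the last vowel of *idzi* is /i/ (a high vowel), it takes -hu, giving *idzihu*.
Since the last vowel of *jirge* is /e/ (a non-high vowel), it takes -e, giving *jirgee*.

idzihu, jirgee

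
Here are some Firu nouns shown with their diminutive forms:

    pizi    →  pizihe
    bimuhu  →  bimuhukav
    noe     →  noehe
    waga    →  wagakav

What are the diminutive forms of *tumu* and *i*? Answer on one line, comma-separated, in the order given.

The alternation tracks the last vowel of the stem — -he when the last vowel of the stem is a front vowel (*pizi*, *noe*); -kav when the last vowel of the stem is a back vowel (*bimuhu*, *waga*).
*tumu*: last vowel = /u/, a back vowel → -kav → *tumukav*.
The last vowel of *i* is /i/, which is a front vowel, so the suffix is -he, giving *ihe*.

tumukav, ihe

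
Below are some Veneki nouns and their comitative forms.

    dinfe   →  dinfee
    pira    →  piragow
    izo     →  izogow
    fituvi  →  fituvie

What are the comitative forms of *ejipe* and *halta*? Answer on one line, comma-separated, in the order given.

Looking at the last vowel of each stem: -e when the last vowel of the stem is a front vowel (*dinfe*, *fituvi*); -gow when the last vowel of the stem is a back vowel (*pira*, *izo*).
The last vowel of *ejipe* is /e/, which is a front vowel, so the suffix is -e, giving *ejipee*.
Since the last vowel of *halta* is /a/ (a back vowel), it takes -gow, giving *haltagow*.

ejipee, haltagow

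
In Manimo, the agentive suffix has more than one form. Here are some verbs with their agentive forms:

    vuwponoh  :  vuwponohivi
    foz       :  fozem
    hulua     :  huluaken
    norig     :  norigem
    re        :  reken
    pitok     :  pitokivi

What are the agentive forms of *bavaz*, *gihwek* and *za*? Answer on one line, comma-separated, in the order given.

The suffix is conditioned by the final sound: -ivi when the stem ends in a voiceless consonant (*vuwponoh*, *pitok*); -em when the stem ends in a voiced consonant (*foz*, *norig*); -ken when the stem ends in a vowel (*hulua*, *re*).
The final sound of *bavaz* is /z/, which is a voiced consonant, so the suffix is -em, giving *bavazem*.
*gihwek*: final sound = /k/, a voiceless consonant → -ivi → *gihwekivi*.
The final sound of *za* is /a/, which is a vowel, so the suffix is -ken, giving *zaken*.

bavazem, gihwekivi, zaken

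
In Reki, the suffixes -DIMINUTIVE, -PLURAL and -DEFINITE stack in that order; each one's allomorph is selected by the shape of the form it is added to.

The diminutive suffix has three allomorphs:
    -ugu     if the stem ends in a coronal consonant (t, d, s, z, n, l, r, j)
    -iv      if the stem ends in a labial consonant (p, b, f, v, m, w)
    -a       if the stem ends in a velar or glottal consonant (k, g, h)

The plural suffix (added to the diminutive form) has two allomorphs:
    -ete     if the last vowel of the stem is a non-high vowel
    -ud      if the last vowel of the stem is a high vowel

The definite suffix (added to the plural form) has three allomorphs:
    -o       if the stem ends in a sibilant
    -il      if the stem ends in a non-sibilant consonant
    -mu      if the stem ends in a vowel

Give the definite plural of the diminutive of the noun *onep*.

onepivudil

*onep* — final consonant /p/ (labial) → -iv → *onepiv*.
The diminutive form *onepiv*: last vowel = /i/, a high vowel → -ud → *onepivud*.
The plural form *onepivud* — final sound /d/ (a non-sibilant consonant) → -il → *onepivudil*.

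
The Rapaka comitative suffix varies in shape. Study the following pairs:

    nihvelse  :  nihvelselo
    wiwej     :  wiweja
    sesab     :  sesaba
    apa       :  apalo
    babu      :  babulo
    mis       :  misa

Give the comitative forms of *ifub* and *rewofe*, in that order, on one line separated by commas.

ifuba, rewofelo

The pattern is consonant vs. vowel: -a when the stem ends in a consonant (*wiwej*, *sesab*, *mis*); -lo when the stem ends in a vowel (*nihvelse*, *apa*, *babu*).
Since the final sound of *ifub* is /b/ (a consonant), it takes -a, giving *ifuba*.
The final sound of *rewofe* is /e/, which is a vowel, so the suffix is -lo, giving *rewofelo*.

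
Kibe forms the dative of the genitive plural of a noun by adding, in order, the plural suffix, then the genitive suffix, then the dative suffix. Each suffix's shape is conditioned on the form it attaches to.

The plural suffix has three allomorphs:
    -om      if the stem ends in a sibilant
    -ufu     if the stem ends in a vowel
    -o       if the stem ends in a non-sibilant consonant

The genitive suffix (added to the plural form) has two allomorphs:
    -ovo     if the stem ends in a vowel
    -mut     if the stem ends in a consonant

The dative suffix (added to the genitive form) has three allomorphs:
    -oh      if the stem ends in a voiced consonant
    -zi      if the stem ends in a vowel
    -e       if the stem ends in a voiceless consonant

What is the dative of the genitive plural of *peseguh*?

The final sound of *peseguh* is /h/, which is a non-sibilant consonant, so the plural suffix is -o, giving *peseguho*.
Since the final sound of the plural form *peseguho* is /o/ (a vowel), it takes -ovo, giving *peseguhoovo*.
The genitive form *peseguhoovo*: final sound = /o/, a vowel → -zi → *peseguhoovozi*.

peseguhoovozi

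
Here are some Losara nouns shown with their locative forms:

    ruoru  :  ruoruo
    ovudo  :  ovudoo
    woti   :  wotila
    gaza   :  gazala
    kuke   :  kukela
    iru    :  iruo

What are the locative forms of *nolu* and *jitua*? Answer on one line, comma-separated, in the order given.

The alternation tracks the last vowel of the stem — -o when the last vowel of the stem is a rounded vowel (*ruoru*, *ovudo*, *iru*); -la when the last vowel of the stem is an unrounded vowel (*woti*, *gaza*, *kuke*).
The last vowel of *nolu* is /u/, which is a rounded vowel, so the suffix is -o, giving *noluo*.
*jitua*: last vowel = /a/, an unrounded vowel → -la → *jituala*.

noluo, jituala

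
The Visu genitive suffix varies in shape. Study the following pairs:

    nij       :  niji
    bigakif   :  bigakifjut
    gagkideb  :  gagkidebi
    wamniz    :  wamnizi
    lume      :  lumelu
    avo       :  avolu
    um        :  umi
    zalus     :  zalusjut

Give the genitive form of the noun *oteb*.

otebi

The suffix is conditioned by the final sound: -jut when the stem ends in a voiceless consonant (*bigakif*, *zalus*); -i when the stem ends in a voiced consonant (*nij*, *gagkideb*, *wamniz*, *um*); -lu when the stem ends in a vowel (*lume*, *avo*).
The final sound of *oteb* is /b/, which is a voiced consonant, so the suffix is -i, giving *otebi*.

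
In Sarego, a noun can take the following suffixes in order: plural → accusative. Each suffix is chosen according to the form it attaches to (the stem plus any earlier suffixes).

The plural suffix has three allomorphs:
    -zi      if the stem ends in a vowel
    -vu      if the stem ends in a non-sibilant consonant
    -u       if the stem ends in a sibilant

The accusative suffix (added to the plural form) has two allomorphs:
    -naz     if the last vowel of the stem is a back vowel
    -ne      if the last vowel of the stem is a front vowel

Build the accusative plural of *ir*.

The final sound of *ir* is /r/, which is a non-sibilant consonant, so the plural suffix is -vu, giving *irvu*.
The plural form *irvu*: last vowel = /u/, a back vowel → -naz → *irvunaz*.

irvunaz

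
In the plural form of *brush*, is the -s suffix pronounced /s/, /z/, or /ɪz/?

/ɪz/

The stem *brush* ends in a sibilant (/s, z, ʃ, ʒ, tʃ, dʒ/).
The plural suffix surfaces as /ɪz/ after sibilants, /s/ after other voiceless consonants, and /z/ after other voiced sounds.
So the plural -s on *brush* is pronounced /ɪz/.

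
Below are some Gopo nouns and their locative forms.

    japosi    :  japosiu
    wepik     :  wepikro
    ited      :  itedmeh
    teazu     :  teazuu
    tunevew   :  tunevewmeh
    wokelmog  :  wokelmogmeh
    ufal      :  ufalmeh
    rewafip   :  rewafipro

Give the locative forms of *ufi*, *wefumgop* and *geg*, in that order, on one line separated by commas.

ufiu, wefumgopro, gegmeh

The pattern is voicing of the final sound: -ro when the stem ends in a voiceless consonant (*wepik*, *rewafip*); -meh when the stem ends in a voiced consonant (*ited*, *tunevew*, *wokelmog*, *ufal*); -u when the stem ends in a vowel (*japosi*, *teazu*).
*ufi*: final sound = /i/, a vowel → -u → *ufiu*.
*wefumgop*: final sound = /p/, a voiceless consonant → -ro → *wefumgopro*.
*geg*: final sound = /g/, a voiced consonant → -meh → *gegmeh*.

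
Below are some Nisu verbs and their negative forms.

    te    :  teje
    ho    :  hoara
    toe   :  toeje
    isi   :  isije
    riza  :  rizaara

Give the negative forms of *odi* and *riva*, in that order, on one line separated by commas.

The pattern is front/back vowel harmony: -je when the last vowel of the stem is a front vowel (*te*, *toe*, *isi*); -ara when the last vowel of the stem is a back vowel (*ho*, *riza*).
*odi*: last vowel = /i/, a front vowel → -je → *odije*.
Since the last vowel of *riva* is /a/ (a back vowel), it takes -ara, giving *rivaara*.

odije, rivaara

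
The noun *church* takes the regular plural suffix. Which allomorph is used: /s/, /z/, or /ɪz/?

The stem *church* ends in a sibilant (/s, z, ʃ, ʒ, tʃ, dʒ/).
The plural suffix surfaces as /ɪz/ after sibilants, /s/ after other voiceless consonants, and /z/ after other voiced sounds.
So the plural -s on *church* is pronounced /ɪz/.

/ɪz/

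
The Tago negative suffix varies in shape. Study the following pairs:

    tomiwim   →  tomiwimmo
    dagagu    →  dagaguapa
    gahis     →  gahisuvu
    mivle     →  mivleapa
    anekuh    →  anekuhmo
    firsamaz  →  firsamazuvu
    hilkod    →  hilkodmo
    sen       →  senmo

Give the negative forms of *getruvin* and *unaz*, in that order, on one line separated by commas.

Looking at the final sound of each stem: -uvu when the stem ends in a sibilant (*gahis*, *firsamaz*); -mo when the stem ends in a non-sibilant consonant (*tomiwim*, *anekuh*, *hilkod*, *sen*); -apa when the stem ends in a vowel (*dagagu*, *mivle*).
*getruvin*: final sound = /n/, a non-sibilant consonant → -mo → *getruvinmo*.
*unaz* — final sound /z/ (a sibilant) → -uvu → *unazuvu*.

getruvinmo, unazuvu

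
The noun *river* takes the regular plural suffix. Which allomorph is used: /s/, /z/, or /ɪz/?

The stem *river* ends in a voiced non-sibilant sound.
The plural suffix surfaces as /ɪz/ after sibilants, /s/ after other voiceless consonants, and /z/ after other voiced sounds.
So the plural -s on *river* is pronounced /z/.

/z/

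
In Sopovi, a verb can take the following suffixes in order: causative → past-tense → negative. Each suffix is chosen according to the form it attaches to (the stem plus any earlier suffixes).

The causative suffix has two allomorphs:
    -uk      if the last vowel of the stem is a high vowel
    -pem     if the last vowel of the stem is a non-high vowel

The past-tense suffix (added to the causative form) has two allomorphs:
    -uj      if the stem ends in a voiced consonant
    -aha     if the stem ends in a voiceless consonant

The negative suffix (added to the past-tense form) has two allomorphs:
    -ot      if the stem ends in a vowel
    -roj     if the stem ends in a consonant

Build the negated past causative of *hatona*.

*hatona* — last vowel /a/ (a non-high vowel) → -pem → *hatonapem*.
The causative form *hatonapem*: final consonant = /m/, voiced → -uj → *hatonapemuj*.
The past-tense form *hatonapemuj* — final sound /j/ (a consonant) → -roj → *hatonapemujroj*.

hatonapemujroj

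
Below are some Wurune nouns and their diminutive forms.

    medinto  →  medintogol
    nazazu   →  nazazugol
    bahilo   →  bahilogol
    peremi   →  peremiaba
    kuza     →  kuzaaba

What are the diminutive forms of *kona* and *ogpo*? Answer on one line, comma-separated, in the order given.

konaaba, ogpogol

The pattern is rounding harmony: -gol when the last vowel of the stem is a rounded vowel (*medinto*, *nazazu*, *bahilo*); -aba when the last vowel of the stem is an unrounded vowel (*peremi*, *kuza*).
Since the last vowel of *kona* is /a/ (an unrounded vowel), it takes -aba, giving *konaaba*.
The last vowel of *ogpo* is /o/, which is a rounded vowel, so the suffix is -gol, giving *ogpogol*.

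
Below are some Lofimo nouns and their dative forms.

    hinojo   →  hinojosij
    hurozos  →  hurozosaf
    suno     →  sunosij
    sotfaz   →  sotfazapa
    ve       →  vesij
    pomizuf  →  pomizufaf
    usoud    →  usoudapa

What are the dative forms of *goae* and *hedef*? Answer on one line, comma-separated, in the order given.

goaesij, hedefaf

Looking at the final sound of each stem: -af when the stem ends in a voiceless consonant (*hurozos*, *pomizuf*); -apa when the stem ends in a voiced consonant (*sotfaz*, *usoud*); -sij when the stem ends in a vowel (*hinojo*, *suno*, *ve*).
Since the final sound of *goae* is /e/ (a vowel), it takes -sij, giving *goaesij*.
*hedef*: final sound = /f/, a voiceless consonant → -af → *hedefaf*.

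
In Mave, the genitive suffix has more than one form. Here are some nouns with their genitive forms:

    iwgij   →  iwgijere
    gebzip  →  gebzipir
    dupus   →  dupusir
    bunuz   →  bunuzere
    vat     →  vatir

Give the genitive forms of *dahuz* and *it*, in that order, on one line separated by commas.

dahuzere, itir

The alternation tracks the final consonant of the stem — -ir when the stem ends in a voiceless consonant (*gebzip*, *dupus*, *vat*); -ere when the stem ends in a voiced consonant (*iwgij*, *bunuz*).
Since the final consonant of *dahuz* is /z/ (voiced), it takes -ere, giving *dahuzere*.
*it* — final consonant /t/ (voiceless) → -ir → *itir*.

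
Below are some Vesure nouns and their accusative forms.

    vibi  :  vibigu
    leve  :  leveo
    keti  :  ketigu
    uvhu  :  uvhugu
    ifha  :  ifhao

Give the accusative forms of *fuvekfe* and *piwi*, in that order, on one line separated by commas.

Looking at the last vowel of each stem: -gu when the last vowel of the stem is a high vowel (*vibi*, *keti*, *uvhu*); -o when the last vowel of the stem is a non-high vowel (*leve*, *ifha*).
*fuvekfe*: last vowel = /e/, a non-high vowel → -o → *fuvekfeo*.
*piwi* — last vowel /i/ (a high vowel) → -gu → *piwigu*.

fuvekfeo, piwigu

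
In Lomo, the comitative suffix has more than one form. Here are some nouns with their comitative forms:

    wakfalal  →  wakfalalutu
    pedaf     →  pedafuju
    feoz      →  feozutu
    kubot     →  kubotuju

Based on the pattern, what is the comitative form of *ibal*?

ibalutu

The suffix is conditioned by the final consonant: -uju when the stem ends in a voiceless consonant (*pedaf*, *kubot*); -utu when the stem ends in a voiced consonant (*wakfalal*, *feoz*).
Since the final consonant of *ibal* is /l/ (voiced), it takes -utu, giving *ibalutu*.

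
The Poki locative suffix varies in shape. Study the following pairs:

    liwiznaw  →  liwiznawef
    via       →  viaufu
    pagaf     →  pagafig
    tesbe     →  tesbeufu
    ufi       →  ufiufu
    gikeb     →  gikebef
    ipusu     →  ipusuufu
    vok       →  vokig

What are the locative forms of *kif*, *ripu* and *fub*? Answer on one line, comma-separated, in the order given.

kifig, ripuufu, fubef

The pattern is voicing of the final sound: -ig when the stem ends in a voiceless consonant (*pagaf*, *vok*); -ef when the stem ends in a voiced consonant (*liwiznaw*, *gikeb*); -ufu when the stem ends in a vowel (*via*, *tesbe*, *ufi*, *ipusu*).
The final sound of *kif* is /f/, which is a voiceless consonant, so the suffix is -ig, giving *kifig*.
The final sound of *ripu* is /u/, which is a vowel, so the suffix is -ufu, giving *ripuufu*.
Since the final sound of *fub* is /b/ (a voiced consonant), it takes -ef, giving *fubef*.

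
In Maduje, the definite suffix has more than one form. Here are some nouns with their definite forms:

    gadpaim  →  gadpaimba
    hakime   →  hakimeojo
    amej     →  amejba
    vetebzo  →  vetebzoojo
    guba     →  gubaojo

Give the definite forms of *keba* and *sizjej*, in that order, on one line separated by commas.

kebaojo, sizjejba

The pattern is consonant vs. vowel: -ba when the stem ends in a consonant (*gadpaim*, *amej*); -ojo when the stem ends in a vowel (*hakime*, *vetebzo*, *guba*).
*keba*: final sound = /a/, a vowel → -ojo → *kebaojo*.
The final sound of *sizjej* is /j/, which is a consonant, so the suffix is -ba, giving *sizjejba*.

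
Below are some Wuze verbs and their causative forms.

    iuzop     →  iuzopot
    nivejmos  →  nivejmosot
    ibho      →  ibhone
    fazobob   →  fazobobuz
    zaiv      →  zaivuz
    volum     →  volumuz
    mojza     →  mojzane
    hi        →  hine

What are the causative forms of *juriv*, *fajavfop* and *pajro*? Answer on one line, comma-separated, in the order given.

Looking at the final sound of each stem: -ot when the stem ends in a voiceless consonant (*iuzop*, *nivejmos*); -uz when the stem ends in a voiced consonant (*fazobob*, *zaiv*, *volum*); -ne when the stem ends in a vowel (*ibho*, *mojza*, *hi*).
*juriv* — final sound /v/ (a voiced consonant) → -uz → *jurivuz*.
*fajavfop* — final sound /p/ (a voiceless consonant) → -ot → *fajavfopot*.
The final sound of *pajro* is /o/, which is a vowel, so the suffix is -ne, giving *pajrone*.

jurivuz, fajavfopot, pajrone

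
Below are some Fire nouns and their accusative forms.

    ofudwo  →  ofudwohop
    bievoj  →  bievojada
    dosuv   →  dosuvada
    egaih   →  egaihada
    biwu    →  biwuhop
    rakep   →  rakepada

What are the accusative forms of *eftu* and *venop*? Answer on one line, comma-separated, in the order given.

The suffix is conditioned by the final sound: -ada when the stem ends in a consonant (*bievoj*, *dosuv*, *egaih*, *rakep*); -hop when the stem ends in a vowel (*ofudwo*, *biwu*).
*eftu*: final sound = /u/, a vowel → -hop → *eftuhop*.
Since the final sound of *venop* is /p/ (a consonant), it takes -ada, giving *venopada*.

eftuhop, venopada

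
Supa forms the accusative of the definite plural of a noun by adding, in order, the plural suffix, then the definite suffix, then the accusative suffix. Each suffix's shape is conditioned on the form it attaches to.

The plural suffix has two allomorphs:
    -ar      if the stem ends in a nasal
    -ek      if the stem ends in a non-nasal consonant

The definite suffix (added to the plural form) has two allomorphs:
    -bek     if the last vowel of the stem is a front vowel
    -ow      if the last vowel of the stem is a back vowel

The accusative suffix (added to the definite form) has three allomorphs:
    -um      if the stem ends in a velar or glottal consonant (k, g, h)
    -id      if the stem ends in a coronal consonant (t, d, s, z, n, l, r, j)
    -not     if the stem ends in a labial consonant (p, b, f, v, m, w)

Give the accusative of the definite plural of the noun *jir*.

*jir* — final consonant /r/ (non-nasal) → -ek → *jirek*.
The plural form *jirek* — last vowel /e/ (a front vowel) → -bek → *jirekbek*.
The definite form *jirekbek*: final consonant = /k/, velar/glottal → -um → *jirekbekum*.

jirekbekum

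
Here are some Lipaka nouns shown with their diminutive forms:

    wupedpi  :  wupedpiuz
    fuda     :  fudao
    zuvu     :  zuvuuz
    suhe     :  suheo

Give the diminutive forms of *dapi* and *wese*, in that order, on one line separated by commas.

The suffix is conditioned by the last vowel: -uz when the last vowel of the stem is a high vowel (*wupedpi*, *zuvu*); -o when the last vowel of the stem is a non-high vowel (*fuda*, *suhe*).
Since the last vowel of *dapi* is /i/ (a high vowel), it takes -uz, giving *dapiuz*.
*wese*: last vowel = /e/, a non-high vowel → -o → *weseo*.

dapiuz, weseo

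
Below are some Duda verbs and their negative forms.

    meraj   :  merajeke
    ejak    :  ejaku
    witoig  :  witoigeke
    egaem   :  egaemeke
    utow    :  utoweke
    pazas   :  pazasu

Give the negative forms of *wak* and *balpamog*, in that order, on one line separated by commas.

Looking at the final consonant of each stem: -u when the stem ends in a voiceless consonant (*ejak*, *pazas*); -eke when the stem ends in a voiced consonant (*meraj*, *witoig*, *egaem*, *utow*).
*wak* — final consonant /k/ (voiceless) → -u → *waku*.
*balpamog* — final consonant /g/ (voiced) → -eke → *balpamogeke*.

waku, balpamogeke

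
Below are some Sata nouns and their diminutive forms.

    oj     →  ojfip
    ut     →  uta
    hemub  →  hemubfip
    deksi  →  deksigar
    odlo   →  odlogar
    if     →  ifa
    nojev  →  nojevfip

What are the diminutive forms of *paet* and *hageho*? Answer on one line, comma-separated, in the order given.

The pattern is voicing of the final sound: -a when the stem ends in a voiceless consonant (*ut*, *if*); -fip when the stem ends in a voiced consonant (*oj*, *hemub*, *nojev*); -gar when the stem ends in a vowel (*deksi*, *odlo*).
The final sound of *paet* is /t/, which is a voiceless consonant, so the suffix is -a, giving *paeta*.
Since the final sound of *hageho* is /o/ (a vowel), it takes -gar, giving *hagehogar*.

paeta, hagehogar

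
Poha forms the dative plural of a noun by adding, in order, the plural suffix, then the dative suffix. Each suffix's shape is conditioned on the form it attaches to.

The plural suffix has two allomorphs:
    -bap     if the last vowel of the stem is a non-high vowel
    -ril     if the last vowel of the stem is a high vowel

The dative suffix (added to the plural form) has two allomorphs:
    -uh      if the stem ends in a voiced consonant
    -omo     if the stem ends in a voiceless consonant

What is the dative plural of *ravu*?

ravuriluh

Since the last vowel of *ravu* is /u/ (a high vowel), it takes -ril, giving *ravuril*.
Since the final consonant of the plural form *ravuril* is /l/ (voiced), it takes -uh, giving *ravuriluh*.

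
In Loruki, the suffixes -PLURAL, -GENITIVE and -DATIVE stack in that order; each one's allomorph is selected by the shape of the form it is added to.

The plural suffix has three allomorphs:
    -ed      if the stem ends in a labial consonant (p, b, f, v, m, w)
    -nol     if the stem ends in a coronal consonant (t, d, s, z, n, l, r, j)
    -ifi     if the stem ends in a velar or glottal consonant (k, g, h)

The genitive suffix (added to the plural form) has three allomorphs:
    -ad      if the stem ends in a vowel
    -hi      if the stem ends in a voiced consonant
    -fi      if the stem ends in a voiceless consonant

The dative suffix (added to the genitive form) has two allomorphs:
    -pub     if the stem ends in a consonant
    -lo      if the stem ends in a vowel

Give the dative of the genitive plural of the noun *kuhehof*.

kuhehofedhilo

Since the final consonant of *kuhehof* is /f/ (labial), it takes -ed, giving *kuhehofed*.
The final sound of the plural form *kuhehofed* is /d/, which is a voiced consonant, so the genitive suffix is -hi, giving *kuhehofedhi*.
The genitive form *kuhehofedhi* — final sound /i/ (a vowel) → -lo → *kuhehofedhilo*.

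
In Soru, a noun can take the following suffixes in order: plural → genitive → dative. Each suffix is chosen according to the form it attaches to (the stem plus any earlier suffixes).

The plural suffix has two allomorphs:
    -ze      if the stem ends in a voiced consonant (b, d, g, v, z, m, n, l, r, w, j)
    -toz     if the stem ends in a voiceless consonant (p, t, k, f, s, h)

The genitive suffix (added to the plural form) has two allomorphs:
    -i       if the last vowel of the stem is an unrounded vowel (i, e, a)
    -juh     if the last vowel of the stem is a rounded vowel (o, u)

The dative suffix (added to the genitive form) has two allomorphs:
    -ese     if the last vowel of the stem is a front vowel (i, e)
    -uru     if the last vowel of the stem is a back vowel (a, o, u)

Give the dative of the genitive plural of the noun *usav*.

*usav* — final consonant /v/ (voiced) → -ze → *usavze*.
The plural form *usavze* — last vowel /e/ (an unrounded vowel) → -i → *usavzei*.
Since the last vowel of the genitive form *usavzei* is /i/ (a front vowel), it takes -ese, giving *usavzeiese*.

usavzeiese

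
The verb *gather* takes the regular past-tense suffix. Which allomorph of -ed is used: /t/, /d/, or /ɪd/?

/d/

The stem *gather* ends in a voiced sound other than /d/.
The -ed suffix is realized as /ɪd/ after /t, d/; as /t/ after other voiceless consonants; and as /d/ after other voiced sounds.
So -ed on *gather* is pronounced /d/.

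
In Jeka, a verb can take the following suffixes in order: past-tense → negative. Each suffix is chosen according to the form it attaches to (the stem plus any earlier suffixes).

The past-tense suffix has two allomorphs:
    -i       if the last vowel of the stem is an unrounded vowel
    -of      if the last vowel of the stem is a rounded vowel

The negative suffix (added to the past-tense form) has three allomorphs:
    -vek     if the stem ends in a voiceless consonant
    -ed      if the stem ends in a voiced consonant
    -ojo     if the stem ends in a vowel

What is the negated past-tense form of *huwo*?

huwoofvek

*huwo* — last vowel /o/ (a rounded vowel) → -of → *huwoof*.
The final sound of the past-tense form *huwoof* is /f/, which is a voiceless consonant, so the negative suffix is -vek, giving *huwoofvek*.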